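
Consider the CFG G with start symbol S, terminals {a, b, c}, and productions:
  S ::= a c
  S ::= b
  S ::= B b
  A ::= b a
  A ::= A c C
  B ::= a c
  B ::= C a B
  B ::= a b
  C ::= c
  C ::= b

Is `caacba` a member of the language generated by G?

no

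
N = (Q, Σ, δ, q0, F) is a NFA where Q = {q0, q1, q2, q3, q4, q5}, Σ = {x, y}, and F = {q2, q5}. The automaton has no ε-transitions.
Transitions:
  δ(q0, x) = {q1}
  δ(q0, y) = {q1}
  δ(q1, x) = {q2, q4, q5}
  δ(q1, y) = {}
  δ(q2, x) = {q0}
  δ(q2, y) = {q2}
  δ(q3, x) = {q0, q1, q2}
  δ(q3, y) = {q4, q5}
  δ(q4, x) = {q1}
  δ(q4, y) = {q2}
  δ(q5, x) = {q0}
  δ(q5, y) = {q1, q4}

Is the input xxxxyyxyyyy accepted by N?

rejected

Start: {q0}
read x: {q1}
read x: {q2, q4, q5}
read x: {q0, q1}
read x: {q1, q2, q4, q5}
read y: {q1, q2, q4}
read y: {q2}
read x: {q0}
read y: {q1}
read y: {}
The reachable set is empty and stays empty for the remaining 2 symbols.
Reachable ∩ accepting = {} — empty.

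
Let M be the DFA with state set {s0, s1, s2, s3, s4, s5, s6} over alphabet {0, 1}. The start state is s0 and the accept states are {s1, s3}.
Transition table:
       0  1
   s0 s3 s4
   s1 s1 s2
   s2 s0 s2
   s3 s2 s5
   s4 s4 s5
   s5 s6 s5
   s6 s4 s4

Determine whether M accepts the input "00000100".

accepted

s0 --0--> s3
s3 --0--> s2
s2 --0--> s0
s0 --0--> s3
s3 --0--> s2
s2 --1--> s2
s2 --0--> s0
s0 --0--> s3
End in state s3, which is an accepting state.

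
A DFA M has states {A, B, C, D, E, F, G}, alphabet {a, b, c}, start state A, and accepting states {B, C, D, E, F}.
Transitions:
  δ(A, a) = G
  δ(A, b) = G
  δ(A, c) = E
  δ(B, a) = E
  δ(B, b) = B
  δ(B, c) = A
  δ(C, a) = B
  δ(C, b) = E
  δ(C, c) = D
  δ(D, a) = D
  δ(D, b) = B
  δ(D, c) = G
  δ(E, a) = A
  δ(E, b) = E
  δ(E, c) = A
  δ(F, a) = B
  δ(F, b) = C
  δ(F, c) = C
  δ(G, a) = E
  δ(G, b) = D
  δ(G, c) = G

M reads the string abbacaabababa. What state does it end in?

A

A --a--> G
G --b--> D
D --b--> B
B --a--> E
E --c--> A
A --a--> G
G --a--> E
E --b--> E
E --a--> A
A --b--> G
G --a--> E
E --b--> E
E --a--> A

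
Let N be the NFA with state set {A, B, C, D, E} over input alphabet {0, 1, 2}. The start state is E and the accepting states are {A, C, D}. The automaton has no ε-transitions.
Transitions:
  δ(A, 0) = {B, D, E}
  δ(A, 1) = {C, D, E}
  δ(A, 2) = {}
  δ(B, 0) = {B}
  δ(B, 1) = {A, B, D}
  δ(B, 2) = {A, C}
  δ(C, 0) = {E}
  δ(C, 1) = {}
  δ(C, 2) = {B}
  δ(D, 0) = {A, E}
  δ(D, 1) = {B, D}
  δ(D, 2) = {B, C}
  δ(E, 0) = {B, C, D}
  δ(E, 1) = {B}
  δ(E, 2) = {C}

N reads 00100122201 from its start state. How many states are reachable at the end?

Start: {E}
read 0: {B, C, D}
read 0: {A, B, E}
read 1: {A, B, C, D, E}
read 0: {A, B, C, D, E}
read 0: {A, B, C, D, E}
read 1: {A, B, C, D, E}
read 2: {A, B, C}
read 2: {A, B, C}
read 2: {A, B, C}
read 0: {B, D, E}
read 1: {A, B, D}
Final reachable set {A, B, D} has 3 states.

3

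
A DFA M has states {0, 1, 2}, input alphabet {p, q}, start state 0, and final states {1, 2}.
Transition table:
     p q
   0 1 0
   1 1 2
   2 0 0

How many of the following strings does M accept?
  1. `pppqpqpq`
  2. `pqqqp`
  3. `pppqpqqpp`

3

`pppqpqpq`: accepted
`pqqqp`: accepted
`pppqpqqpp`: accepted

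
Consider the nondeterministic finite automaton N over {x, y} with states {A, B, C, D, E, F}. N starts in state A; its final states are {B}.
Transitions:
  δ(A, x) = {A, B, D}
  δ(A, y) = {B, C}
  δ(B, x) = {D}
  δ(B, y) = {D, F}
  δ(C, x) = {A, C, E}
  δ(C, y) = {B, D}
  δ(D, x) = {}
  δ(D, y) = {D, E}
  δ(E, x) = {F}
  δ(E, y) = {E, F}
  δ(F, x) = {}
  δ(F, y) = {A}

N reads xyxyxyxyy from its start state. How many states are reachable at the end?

6

Start: {A}
read x: {A, B, D}
read y: {B, C, D, E, F}
read x: {A, C, D, E, F}
read y: {A, B, C, D, E, F}
read x: {A, B, C, D, E, F}
read y: {A, B, C, D, E, F}
read x: {A, B, C, D, E, F}
read y: {A, B, C, D, E, F}
read y: {A, B, C, D, E, F}
Final reachable set {A, B, C, D, E, F} has 6 states.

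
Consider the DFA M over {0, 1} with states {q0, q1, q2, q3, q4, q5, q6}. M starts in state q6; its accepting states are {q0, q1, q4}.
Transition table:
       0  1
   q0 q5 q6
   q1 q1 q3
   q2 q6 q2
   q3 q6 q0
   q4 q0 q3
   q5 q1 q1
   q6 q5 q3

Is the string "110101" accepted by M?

q6 --1--> q3
q3 --1--> q0
q0 --0--> q5
q5 --1--> q1
q1 --0--> q1
q1 --1--> q3
End in state q3, which is not an accepting state.

rejected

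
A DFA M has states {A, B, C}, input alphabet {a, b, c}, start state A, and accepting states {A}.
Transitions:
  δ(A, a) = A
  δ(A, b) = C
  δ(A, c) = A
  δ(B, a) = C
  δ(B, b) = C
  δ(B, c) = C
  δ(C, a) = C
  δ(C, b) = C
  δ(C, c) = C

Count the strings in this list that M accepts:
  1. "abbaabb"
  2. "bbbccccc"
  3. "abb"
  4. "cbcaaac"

0

"abbaabb": rejected
"bbbccccc": rejected
"abb": rejected
"cbcaaac": rejected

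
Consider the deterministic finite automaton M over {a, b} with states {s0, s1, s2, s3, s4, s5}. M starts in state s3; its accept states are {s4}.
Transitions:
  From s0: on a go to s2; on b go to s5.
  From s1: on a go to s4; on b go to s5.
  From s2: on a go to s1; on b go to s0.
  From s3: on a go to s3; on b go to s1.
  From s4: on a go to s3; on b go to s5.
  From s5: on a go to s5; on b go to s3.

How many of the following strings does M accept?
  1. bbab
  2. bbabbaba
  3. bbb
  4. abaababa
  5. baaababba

bbab: rejected
bbabbaba: rejected
bbb: rejected
abaababa: rejected
baaababba: rejected

0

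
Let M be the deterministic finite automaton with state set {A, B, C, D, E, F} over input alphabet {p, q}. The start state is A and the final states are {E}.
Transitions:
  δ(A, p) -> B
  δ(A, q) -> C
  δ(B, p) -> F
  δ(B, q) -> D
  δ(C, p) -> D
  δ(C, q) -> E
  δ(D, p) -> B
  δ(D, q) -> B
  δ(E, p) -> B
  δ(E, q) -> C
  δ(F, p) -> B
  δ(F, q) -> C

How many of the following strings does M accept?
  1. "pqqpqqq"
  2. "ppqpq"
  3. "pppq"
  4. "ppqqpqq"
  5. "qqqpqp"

"pqqpqqq": rejected
"ppqpq": rejected
"pppq": rejected
"ppqqpqq": rejected
"qqqpqp": rejected

0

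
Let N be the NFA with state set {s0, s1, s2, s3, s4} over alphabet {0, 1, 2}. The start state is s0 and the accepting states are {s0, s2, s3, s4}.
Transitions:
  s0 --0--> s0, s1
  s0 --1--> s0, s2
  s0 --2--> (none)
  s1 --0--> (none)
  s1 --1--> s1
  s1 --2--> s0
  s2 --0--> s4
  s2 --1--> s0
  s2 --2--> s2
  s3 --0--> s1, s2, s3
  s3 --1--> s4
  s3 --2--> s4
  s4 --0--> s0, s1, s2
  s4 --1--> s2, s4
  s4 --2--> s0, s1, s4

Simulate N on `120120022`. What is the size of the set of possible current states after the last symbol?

4

Start: {s0}
read 1: {s0, s2}
read 2: {s2}
read 0: {s4}
read 1: {s2, s4}
read 2: {s0, s1, s2, s4}
read 0: {s0, s1, s2, s4}
read 0: {s0, s1, s2, s4}
read 2: {s0, s1, s2, s4}
read 2: {s0, s1, s2, s4}
Final reachable set {s0, s1, s2, s4} has 4 states.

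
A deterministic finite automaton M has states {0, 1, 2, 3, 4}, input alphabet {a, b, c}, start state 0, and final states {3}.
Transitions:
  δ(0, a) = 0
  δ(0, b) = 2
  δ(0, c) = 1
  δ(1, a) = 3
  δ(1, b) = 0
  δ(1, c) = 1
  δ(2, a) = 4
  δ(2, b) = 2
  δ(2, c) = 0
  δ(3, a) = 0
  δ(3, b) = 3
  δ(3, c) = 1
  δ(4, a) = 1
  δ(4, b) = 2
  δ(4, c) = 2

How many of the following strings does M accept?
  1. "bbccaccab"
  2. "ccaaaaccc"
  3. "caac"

1

"bbccaccab": accepted
"ccaaaaccc": rejected
"caac": rejected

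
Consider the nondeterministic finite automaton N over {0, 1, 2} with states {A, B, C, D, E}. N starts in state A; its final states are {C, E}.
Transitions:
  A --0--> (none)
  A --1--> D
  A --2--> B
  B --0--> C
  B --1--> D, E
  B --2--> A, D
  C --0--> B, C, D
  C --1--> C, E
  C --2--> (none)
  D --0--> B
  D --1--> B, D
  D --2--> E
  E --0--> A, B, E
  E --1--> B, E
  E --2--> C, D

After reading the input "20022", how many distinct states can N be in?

Start: {A}
read 2: {B}
read 0: {C}
read 0: {B, C, D}
read 2: {A, D, E}
read 2: {B, C, D, E}
Final reachable set {B, C, D, E} has 4 states.

4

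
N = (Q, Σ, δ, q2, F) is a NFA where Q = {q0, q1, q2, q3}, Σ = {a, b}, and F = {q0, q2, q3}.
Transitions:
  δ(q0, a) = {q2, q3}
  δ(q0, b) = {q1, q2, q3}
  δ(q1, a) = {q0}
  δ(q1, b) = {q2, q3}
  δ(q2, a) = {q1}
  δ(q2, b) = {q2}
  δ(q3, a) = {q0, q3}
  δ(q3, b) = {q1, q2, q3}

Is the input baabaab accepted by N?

Start: {q2}
read b: {q2}
read a: {q1}
read a: {q0}
read b: {q1, q2, q3}
read a: {q0, q1, q3}
read a: {q0, q2, q3}
read b: {q1, q2, q3}
Reachable ∩ accepting = {q2, q3} — nonempty.

accepted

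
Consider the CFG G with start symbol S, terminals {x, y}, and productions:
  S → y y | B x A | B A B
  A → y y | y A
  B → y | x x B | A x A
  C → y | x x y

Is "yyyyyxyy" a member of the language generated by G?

yes

S ⇒ BAB ⇒ yAB ⇒ yyyB ⇒ yyyAxA ⇒ yyyyyxA ⇒ yyyyyxyy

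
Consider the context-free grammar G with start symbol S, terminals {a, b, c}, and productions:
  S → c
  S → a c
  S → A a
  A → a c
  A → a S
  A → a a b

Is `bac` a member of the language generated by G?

no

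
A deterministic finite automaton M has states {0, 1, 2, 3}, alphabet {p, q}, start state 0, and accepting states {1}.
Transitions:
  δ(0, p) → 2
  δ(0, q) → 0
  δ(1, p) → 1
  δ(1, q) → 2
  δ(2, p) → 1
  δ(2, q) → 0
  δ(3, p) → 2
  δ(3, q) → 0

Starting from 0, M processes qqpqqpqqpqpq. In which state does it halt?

0

0 --q--> 0
0 --q--> 0
0 --p--> 2
2 --q--> 0
0 --q--> 0
0 --p--> 2
2 --q--> 0
0 --q--> 0
0 --p--> 2
2 --q--> 0
0 --p--> 2
2 --q--> 0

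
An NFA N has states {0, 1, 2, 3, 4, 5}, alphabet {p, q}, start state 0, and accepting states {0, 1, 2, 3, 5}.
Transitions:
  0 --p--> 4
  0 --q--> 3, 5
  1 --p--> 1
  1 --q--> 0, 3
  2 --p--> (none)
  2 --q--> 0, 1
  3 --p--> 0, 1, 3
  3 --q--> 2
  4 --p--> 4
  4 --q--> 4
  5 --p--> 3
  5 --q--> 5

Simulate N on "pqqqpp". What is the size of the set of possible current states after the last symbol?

Start: {0}
read p: {4}
read q: {4}
read q: {4}
read q: {4}
read p: {4}
read p: {4}
Final reachable set {4} has 1 state.

1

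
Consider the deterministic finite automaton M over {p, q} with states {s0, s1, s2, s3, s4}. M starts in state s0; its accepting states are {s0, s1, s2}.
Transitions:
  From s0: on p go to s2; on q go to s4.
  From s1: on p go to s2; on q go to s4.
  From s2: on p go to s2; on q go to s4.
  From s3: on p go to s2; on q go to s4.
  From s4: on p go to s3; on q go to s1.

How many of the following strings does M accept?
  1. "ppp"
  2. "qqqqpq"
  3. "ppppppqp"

1

"ppp": accepted
"qqqqpq": rejected
"ppppppqp": rejected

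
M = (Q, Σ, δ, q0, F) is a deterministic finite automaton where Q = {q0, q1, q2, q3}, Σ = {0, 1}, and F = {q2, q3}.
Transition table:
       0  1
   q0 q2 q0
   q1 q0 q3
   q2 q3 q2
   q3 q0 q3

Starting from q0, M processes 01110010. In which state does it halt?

q0 --0--> q2
q2 --1--> q2
q2 --1--> q2
q2 --1--> q2
q2 --0--> q3
q3 --0--> q0
q0 --1--> q0
q0 --0--> q2

q2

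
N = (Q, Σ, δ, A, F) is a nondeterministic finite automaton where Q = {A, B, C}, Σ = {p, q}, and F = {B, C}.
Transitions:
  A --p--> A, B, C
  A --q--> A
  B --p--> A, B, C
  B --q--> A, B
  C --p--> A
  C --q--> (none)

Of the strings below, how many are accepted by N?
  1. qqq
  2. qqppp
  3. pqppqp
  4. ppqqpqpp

qqq: rejected
qqppp: accepted
pqppqp: accepted
ppqqpqpp: accepted

3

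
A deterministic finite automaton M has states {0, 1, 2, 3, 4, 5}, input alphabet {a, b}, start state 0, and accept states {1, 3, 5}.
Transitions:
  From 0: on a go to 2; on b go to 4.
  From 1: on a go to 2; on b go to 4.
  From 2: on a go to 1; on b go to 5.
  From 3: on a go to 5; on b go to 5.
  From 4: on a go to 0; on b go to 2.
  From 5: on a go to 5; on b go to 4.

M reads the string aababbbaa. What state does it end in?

5

0 --a--> 2
2 --a--> 1
1 --b--> 4
4 --a--> 0
0 --b--> 4
4 --b--> 2
2 --b--> 5
5 --a--> 5
5 --a--> 5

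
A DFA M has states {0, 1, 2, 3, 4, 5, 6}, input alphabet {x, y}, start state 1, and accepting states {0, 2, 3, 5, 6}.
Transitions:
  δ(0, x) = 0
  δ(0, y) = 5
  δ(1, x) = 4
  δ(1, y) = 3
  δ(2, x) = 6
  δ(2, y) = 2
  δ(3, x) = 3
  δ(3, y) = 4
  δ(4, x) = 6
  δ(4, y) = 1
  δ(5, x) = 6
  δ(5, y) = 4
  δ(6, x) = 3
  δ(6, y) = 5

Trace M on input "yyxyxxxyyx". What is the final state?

1 --y--> 3
3 --y--> 4
4 --x--> 6
6 --y--> 5
5 --x--> 6
6 --x--> 3
3 --x--> 3
3 --y--> 4
4 --y--> 1
1 --x--> 4

4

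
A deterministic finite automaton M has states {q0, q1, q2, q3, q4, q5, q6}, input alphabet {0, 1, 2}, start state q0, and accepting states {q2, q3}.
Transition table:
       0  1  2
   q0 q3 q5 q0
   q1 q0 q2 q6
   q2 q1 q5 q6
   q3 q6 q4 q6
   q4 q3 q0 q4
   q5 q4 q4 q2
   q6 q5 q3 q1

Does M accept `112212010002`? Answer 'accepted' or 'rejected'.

q0 --1--> q5
q5 --1--> q4
q4 --2--> q4
q4 --2--> q4
q4 --1--> q0
q0 --2--> q0
q0 --0--> q3
q3 --1--> q4
q4 --0--> q3
q3 --0--> q6
q6 --0--> q5
q5 --2--> q2
End in state q2, which is an accepting state.

accepted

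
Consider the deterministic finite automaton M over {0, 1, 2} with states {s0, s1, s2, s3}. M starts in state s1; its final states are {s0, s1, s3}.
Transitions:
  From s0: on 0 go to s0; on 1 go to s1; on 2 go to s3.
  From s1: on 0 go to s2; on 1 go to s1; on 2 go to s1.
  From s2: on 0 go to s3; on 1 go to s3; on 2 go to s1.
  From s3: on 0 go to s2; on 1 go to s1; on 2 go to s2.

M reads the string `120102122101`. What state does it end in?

s1 --1--> s1
s1 --2--> s1
s1 --0--> s2
s2 --1--> s3
s3 --0--> s2
s2 --2--> s1
s1 --1--> s1
s1 --2--> s1
s1 --2--> s1
s1 --1--> s1
s1 --0--> s2
s2 --1--> s3

s3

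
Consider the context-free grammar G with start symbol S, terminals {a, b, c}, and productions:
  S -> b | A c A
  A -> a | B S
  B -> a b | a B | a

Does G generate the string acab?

yes

S ⇒ AcA ⇒ acA ⇒ acBS ⇒ acaS ⇒ acab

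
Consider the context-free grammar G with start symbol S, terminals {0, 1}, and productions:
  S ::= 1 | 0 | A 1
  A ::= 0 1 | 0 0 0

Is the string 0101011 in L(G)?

no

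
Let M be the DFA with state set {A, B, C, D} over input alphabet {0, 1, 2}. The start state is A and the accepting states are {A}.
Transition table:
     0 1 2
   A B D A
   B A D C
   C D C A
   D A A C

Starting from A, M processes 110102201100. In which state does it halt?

A --1--> D
D --1--> A
A --0--> B
B --1--> D
D --0--> A
A --2--> A
A --2--> A
A --0--> B
B --1--> D
D --1--> A
A --0--> B
B --0--> A

A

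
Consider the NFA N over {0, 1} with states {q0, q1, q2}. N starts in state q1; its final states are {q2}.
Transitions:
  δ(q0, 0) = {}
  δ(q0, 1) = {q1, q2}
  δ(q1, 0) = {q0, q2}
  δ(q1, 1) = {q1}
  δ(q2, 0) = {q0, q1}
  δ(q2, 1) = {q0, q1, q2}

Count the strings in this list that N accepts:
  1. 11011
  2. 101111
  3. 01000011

11011: accepted
101111: accepted
01000011: accepted

3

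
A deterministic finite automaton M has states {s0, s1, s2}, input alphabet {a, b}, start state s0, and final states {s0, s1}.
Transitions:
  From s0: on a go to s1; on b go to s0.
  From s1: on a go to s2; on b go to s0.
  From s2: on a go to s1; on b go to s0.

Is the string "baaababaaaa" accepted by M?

rejected

s0 --b--> s0
s0 --a--> s1
s1 --a--> s2
s2 --a--> s1
s1 --b--> s0
s0 --a--> s1
s1 --b--> s0
s0 --a--> s1
s1 --a--> s2
s2 --a--> s1
s1 --a--> s2
End in state s2, which is not an accepting state.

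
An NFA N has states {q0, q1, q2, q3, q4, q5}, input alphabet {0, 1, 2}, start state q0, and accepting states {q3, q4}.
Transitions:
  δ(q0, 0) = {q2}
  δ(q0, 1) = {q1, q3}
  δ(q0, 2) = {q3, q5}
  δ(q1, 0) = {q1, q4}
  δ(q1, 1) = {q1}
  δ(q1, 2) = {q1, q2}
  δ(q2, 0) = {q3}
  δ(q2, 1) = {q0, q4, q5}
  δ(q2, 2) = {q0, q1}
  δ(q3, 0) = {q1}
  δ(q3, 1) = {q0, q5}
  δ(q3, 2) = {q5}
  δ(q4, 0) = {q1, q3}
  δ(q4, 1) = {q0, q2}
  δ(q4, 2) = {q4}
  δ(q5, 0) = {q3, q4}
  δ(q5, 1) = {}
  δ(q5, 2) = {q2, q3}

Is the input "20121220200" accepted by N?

accepted

Start: {q0}
read 2: {q3, q5}
read 0: {q1, q3, q4}
read 1: {q0, q1, q2, q5}
read 2: {q0, q1, q2, q3, q5}
read 1: {q0, q1, q3, q4, q5}
read 2: {q1, q2, q3, q4, q5}
read 2: {q0, q1, q2, q3, q4, q5}
read 0: {q1, q2, q3, q4}
read 2: {q0, q1, q2, q4, q5}
read 0: {q1, q2, q3, q4}
read 0: {q1, q3, q4}
Reachable ∩ accepting = {q3, q4} — nonempty.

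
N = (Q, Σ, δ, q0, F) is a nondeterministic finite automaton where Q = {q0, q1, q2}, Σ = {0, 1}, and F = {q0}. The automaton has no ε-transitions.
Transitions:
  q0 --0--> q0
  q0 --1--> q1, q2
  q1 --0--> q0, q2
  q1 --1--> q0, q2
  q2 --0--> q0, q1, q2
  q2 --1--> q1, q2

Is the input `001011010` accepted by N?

Start: {q0}
read 0: {q0}
read 0: {q0}
read 1: {q1, q2}
read 0: {q0, q1, q2}
read 1: {q0, q1, q2}
read 1: {q0, q1, q2}
read 0: {q0, q1, q2}
read 1: {q0, q1, q2}
read 0: {q0, q1, q2}
Reachable ∩ accepting = {q0} — nonempty.

accepted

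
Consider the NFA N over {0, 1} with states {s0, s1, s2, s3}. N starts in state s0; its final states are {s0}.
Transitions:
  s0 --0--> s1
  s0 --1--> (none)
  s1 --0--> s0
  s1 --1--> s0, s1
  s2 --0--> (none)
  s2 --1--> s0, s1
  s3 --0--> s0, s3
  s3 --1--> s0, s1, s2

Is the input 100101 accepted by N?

Start: {s0}
read 1: {}
The reachable set is empty and stays empty for the remaining 5 symbols.
Reachable ∩ accepting = {} — empty.

rejected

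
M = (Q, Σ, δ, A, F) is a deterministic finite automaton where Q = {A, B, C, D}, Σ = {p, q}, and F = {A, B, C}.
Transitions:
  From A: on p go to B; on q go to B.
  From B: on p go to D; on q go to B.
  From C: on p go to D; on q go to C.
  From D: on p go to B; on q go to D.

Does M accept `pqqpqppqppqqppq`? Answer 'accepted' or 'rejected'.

rejected

A --p--> B
B --q--> B
B --q--> B
B --p--> D
D --q--> D
D --p--> B
B --p--> D
D --q--> D
D --p--> B
B --p--> D
D --q--> D
D --q--> D
D --p--> B
B --p--> D
D --q--> D
End in state D, which is not an accepting state.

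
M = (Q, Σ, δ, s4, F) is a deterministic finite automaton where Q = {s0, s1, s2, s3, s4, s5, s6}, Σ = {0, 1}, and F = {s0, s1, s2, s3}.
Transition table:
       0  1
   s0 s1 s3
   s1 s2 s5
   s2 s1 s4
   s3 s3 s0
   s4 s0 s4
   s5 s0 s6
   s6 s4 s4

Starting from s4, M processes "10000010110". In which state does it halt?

s4 --1--> s4
s4 --0--> s0
s0 --0--> s1
s1 --0--> s2
s2 --0--> s1
s1 --0--> s2
s2 --1--> s4
s4 --0--> s0
s0 --1--> s3
s3 --1--> s0
s0 --0--> s1

s1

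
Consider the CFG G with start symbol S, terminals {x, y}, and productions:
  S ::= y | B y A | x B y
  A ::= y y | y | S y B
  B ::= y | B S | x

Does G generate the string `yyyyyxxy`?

yes

S ⇒ ByA ⇒ yyA ⇒ yySyB ⇒ yyyyB ⇒ yyyyBS ⇒ yyyyyS ⇒ yyyyyxBy ⇒ yyyyyxxy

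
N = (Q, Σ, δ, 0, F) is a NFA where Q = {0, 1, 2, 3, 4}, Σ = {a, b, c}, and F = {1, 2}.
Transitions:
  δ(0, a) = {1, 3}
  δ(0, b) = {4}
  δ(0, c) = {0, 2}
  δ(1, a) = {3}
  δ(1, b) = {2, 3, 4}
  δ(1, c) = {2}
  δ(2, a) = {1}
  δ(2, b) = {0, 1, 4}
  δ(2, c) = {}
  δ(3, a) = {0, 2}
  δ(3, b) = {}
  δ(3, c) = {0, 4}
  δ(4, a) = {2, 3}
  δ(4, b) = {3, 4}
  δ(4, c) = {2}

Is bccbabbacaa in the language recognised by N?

rejected

Start: {0}
read b: {4}
read c: {2}
read c: {}
The reachable set is empty and stays empty for the remaining 8 symbols.
Reachable ∩ accepting = {} — empty.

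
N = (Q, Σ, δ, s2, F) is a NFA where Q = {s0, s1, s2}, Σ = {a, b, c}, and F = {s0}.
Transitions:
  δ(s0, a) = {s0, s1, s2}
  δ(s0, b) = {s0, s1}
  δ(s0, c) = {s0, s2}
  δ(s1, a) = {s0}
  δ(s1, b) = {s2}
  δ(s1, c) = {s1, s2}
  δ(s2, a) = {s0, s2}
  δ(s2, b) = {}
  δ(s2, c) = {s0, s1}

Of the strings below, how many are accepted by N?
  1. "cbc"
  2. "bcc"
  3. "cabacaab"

"cbc": accepted
"bcc": rejected
"cabacaab": accepted

2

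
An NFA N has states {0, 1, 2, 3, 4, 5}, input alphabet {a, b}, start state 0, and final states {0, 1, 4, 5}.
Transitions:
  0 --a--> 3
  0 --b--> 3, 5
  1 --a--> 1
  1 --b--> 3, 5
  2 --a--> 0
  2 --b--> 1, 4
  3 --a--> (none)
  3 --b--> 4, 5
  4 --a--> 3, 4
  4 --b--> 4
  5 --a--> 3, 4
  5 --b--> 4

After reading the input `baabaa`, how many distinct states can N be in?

2

Start: {0}
read b: {3, 5}
read a: {3, 4}
read a: {3, 4}
read b: {4, 5}
read a: {3, 4}
read a: {3, 4}
Final reachable set {3, 4} has 2 states.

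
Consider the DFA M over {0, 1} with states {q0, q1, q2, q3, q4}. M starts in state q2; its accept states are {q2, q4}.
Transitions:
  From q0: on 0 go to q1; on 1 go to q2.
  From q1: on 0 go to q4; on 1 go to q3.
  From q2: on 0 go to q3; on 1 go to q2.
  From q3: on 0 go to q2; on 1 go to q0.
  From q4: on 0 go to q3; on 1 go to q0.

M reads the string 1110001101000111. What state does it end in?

q2 --1--> q2
q2 --1--> q2
q2 --1--> q2
q2 --0--> q3
q3 --0--> q2
q2 --0--> q3
q3 --1--> q0
q0 --1--> q2
q2 --0--> q3
q3 --1--> q0
q0 --0--> q1
q1 --0--> q4
q4 --0--> q3
q3 --1--> q0
q0 --1--> q2
q2 --1--> q2

q2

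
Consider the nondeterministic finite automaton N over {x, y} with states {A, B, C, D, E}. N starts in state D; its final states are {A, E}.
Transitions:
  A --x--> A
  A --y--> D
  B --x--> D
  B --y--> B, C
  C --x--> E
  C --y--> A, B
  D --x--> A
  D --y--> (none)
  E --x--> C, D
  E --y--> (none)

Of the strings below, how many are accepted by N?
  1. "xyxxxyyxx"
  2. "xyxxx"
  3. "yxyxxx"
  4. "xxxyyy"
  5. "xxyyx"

"xyxxxyyxx": rejected
"xyxxx": accepted
"yxyxxx": rejected
"xxxyyy": rejected
"xxyyx": rejected

1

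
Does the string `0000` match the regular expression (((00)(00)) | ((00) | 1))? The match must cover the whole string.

The left alternative ((00)(00)) matches 0000.

yes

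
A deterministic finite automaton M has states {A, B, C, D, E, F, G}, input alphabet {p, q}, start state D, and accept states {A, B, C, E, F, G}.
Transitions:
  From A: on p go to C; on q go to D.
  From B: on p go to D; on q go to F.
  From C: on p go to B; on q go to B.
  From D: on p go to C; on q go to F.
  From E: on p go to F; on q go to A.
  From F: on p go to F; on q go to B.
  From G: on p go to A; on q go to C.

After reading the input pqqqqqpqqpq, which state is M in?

D --p--> C
C --q--> B
B --q--> F
F --q--> B
B --q--> F
F --q--> B
B --p--> D
D --q--> F
F --q--> B
B --p--> D
D --q--> F

F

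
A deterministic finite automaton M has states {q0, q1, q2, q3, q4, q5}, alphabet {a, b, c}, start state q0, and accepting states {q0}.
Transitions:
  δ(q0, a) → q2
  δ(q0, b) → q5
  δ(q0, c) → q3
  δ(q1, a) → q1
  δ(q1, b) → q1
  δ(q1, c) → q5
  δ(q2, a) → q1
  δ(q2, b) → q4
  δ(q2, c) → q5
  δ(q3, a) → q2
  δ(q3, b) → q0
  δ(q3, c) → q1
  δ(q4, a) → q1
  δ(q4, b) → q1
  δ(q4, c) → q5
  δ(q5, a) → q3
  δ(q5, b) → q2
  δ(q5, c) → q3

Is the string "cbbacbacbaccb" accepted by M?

q0 --c--> q3
q3 --b--> q0
q0 --b--> q5
q5 --a--> q3
q3 --c--> q1
q1 --b--> q1
q1 --a--> q1
q1 --c--> q5
q5 --b--> q2
q2 --a--> q1
q1 --c--> q5
q5 --c--> q3
q3 --b--> q0
End in state q0, which is an accepting state.

accepted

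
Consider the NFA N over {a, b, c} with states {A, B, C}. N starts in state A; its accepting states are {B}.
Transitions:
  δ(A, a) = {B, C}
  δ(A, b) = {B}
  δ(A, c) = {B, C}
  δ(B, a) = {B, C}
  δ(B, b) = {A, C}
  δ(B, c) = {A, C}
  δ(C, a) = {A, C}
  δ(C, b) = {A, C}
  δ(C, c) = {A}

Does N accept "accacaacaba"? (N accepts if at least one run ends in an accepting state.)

accepted

Start: {A}
read a: {B, C}
read c: {A, C}
read c: {A, B, C}
read a: {A, B, C}
read c: {A, B, C}
read a: {A, B, C}
read a: {A, B, C}
read c: {A, B, C}
read a: {A, B, C}
read b: {A, B, C}
read a: {A, B, C}
Reachable ∩ accepting = {B} — nonempty.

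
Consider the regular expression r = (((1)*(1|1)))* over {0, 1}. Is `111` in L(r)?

yes

Split into 3 pieces 1 · 1 · 1; each matches ((1)*(1|1)).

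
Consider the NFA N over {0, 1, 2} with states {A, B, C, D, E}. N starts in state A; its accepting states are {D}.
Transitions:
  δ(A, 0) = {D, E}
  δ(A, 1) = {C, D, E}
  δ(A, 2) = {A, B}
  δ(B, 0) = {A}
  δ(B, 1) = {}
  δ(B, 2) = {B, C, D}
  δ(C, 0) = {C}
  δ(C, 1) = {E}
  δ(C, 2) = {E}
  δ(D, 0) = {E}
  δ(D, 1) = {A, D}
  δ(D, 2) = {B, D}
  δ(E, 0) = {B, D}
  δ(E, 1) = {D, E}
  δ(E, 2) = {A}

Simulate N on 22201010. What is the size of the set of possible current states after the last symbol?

Start: {A}
read 2: {A, B}
read 2: {A, B, C, D}
read 2: {A, B, C, D, E}
read 0: {A, B, C, D, E}
read 1: {A, C, D, E}
read 0: {B, C, D, E}
read 1: {A, D, E}
read 0: {B, D, E}
Final reachable set {B, D, E} has 3 states.

3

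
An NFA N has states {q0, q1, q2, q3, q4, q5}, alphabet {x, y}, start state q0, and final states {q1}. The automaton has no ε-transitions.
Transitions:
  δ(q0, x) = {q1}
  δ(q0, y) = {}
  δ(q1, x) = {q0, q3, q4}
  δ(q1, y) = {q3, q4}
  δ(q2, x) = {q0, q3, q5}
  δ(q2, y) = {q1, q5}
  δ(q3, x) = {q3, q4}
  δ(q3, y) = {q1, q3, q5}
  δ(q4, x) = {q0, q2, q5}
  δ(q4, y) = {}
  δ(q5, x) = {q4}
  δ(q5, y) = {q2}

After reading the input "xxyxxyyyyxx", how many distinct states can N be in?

Start: {q0}
read x: {q1}
read x: {q0, q3, q4}
read y: {q1, q3, q5}
read x: {q0, q3, q4}
read x: {q0, q1, q2, q3, q4, q5}
read y: {q1, q2, q3, q4, q5}
read y: {q1, q2, q3, q4, q5}
read y: {q1, q2, q3, q4, q5}
read y: {q1, q2, q3, q4, q5}
read x: {q0, q2, q3, q4, q5}
read x: {q0, q1, q2, q3, q4, q5}
Final reachable set {q0, q1, q2, q3, q4, q5} has 6 states.

6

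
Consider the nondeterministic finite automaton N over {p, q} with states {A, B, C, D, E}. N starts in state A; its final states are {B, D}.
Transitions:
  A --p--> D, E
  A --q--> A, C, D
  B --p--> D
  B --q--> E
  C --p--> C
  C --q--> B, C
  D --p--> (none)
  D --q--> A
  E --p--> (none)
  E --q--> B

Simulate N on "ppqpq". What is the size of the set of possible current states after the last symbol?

Start: {A}
read p: {D, E}
read p: {}
The reachable set is empty and stays empty for the remaining 3 symbols.
Final reachable set {} has 0 states.

0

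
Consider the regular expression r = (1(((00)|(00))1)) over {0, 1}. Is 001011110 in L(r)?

no

No split of 001011110 into u·v has 1 matching u and (((00)|(00))1) matching v.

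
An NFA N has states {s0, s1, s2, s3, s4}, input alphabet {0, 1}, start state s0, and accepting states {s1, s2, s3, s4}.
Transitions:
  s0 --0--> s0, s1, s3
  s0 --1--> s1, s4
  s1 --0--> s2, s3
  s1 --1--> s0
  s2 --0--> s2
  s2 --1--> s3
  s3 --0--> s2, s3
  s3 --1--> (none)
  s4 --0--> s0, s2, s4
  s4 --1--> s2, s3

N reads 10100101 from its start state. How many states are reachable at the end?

5

Start: {s0}
read 1: {s1, s4}
read 0: {s0, s2, s3, s4}
read 1: {s1, s2, s3, s4}
read 0: {s0, s2, s3, s4}
read 0: {s0, s1, s2, s3, s4}
read 1: {s0, s1, s2, s3, s4}
read 0: {s0, s1, s2, s3, s4}
read 1: {s0, s1, s2, s3, s4}
Final reachable set {s0, s1, s2, s3, s4} has 5 states.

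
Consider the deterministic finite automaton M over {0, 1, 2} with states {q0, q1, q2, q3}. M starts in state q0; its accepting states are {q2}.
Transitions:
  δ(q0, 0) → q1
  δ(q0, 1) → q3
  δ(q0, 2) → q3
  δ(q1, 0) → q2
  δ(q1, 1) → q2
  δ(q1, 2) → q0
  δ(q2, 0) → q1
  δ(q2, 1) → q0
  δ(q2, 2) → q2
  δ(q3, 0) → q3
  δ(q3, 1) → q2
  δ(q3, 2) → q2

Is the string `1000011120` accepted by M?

rejected

q0 --1--> q3
q3 --0--> q3
q3 --0--> q3
q3 --0--> q3
q3 --0--> q3
q3 --1--> q2
q2 --1--> q0
q0 --1--> q3
q3 --2--> q2
q2 --0--> q1
End in state q1, which is not an accepting state.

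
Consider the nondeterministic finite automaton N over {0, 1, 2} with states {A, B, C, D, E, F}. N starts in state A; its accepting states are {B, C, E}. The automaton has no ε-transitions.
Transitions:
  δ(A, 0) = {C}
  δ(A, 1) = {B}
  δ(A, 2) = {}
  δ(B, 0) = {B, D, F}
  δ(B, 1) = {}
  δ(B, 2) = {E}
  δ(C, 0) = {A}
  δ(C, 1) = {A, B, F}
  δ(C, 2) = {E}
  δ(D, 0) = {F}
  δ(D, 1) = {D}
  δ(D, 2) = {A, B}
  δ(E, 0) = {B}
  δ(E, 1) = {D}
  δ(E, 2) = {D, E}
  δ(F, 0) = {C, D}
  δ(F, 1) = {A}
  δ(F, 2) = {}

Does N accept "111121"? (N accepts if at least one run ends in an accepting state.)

Start: {A}
read 1: {B}
read 1: {}
The reachable set is empty and stays empty for the remaining 4 symbols.
Reachable ∩ accepting = {} — empty.

rejected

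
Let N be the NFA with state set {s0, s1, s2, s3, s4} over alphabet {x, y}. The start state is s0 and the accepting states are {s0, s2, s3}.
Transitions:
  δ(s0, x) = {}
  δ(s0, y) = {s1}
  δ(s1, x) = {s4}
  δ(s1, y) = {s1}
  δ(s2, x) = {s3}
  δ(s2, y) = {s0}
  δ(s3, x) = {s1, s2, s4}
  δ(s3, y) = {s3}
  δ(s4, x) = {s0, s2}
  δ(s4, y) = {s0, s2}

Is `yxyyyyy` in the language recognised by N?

Start: {s0}
read y: {s1}
read x: {s4}
read y: {s0, s2}
read y: {s0, s1}
read y: {s1}
read y: {s1}
read y: {s1}
Reachable ∩ accepting = {} — empty.

rejected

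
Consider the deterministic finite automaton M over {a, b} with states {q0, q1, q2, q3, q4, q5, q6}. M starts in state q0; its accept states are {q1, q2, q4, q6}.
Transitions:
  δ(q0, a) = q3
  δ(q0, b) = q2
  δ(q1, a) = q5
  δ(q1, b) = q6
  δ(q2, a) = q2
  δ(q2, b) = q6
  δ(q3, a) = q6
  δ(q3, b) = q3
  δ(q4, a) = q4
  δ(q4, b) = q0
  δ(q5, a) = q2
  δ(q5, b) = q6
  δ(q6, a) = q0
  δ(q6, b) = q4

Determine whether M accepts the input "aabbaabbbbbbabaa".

q0 --a--> q3
q3 --a--> q6
q6 --b--> q4
q4 --b--> q0
q0 --a--> q3
q3 --a--> q6
q6 --b--> q4
q4 --b--> q0
q0 --b--> q2
q2 --b--> q6
q6 --b--> q4
q4 --b--> q0
q0 --a--> q3
q3 --b--> q3
q3 --a--> q6
q6 --a--> q0
End in state q0, which is not an accepting state.

rejected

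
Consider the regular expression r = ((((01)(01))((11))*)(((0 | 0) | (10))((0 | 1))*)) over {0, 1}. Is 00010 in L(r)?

no

No split of 00010 into u·v has (((01)(01))((11))*) matching u and (((0|0)|(10))((0|1))*) matching v.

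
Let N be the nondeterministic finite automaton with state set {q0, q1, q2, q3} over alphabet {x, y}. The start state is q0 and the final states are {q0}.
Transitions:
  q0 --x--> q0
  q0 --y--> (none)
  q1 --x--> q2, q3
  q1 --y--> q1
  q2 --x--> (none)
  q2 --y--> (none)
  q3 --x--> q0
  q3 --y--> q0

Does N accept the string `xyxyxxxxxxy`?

Start: {q0}
read x: {q0}
read y: {}
The reachable set is empty and stays empty for the remaining 9 symbols.
Reachable ∩ accepting = {} — empty.

rejected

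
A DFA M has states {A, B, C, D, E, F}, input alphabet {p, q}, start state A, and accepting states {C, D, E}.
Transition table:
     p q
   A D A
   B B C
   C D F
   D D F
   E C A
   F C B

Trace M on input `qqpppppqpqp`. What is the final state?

C

A --q--> A
A --q--> A
A --p--> D
D --p--> D
D --p--> D
D --p--> D
D --p--> D
D --q--> F
F --p--> C
C --q--> F
F --p--> C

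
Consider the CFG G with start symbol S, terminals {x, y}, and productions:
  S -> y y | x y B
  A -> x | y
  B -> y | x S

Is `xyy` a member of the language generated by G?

yes

S ⇒ xyB ⇒ xyy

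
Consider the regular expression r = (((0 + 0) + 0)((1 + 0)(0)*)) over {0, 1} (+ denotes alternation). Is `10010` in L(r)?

no

No split of 10010 into u·v has ((0+0)+0) matching u and ((1+0)(0)*) matching v.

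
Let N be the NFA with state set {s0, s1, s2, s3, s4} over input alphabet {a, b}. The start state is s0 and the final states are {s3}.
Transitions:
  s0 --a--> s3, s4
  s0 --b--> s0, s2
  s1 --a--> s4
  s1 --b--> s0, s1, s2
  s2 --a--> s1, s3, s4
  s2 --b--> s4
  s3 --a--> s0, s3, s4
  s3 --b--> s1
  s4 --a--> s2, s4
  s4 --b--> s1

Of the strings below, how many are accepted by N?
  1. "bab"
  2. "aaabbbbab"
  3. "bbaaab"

0

"bab": rejected
"aaabbbbab": rejected
"bbaaab": rejected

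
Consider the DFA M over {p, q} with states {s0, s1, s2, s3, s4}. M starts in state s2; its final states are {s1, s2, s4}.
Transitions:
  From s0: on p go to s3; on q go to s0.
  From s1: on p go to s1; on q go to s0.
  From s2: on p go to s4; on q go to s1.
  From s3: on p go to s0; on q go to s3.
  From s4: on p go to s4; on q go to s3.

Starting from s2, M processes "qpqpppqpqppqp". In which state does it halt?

s3

s2 --q--> s1
s1 --p--> s1
s1 --q--> s0
s0 --p--> s3
s3 --p--> s0
s0 --p--> s3
s3 --q--> s3
s3 --p--> s0
s0 --q--> s0
s0 --p--> s3
s3 --p--> s0
s0 --q--> s0
s0 --p--> s3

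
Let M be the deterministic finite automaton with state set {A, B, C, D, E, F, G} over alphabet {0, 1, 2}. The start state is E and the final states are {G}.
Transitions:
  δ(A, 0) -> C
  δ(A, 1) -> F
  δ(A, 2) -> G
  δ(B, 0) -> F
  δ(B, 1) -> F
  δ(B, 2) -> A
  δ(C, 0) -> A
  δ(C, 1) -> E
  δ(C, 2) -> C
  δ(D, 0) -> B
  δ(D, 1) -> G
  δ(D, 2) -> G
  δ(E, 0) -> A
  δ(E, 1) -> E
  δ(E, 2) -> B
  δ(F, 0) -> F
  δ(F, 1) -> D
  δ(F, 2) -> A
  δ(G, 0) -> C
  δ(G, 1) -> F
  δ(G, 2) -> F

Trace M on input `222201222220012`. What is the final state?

E --2--> B
B --2--> A
A --2--> G
G --2--> F
F --0--> F
F --1--> D
D --2--> G
G --2--> F
F --2--> A
A --2--> G
G --2--> F
F --0--> F
F --0--> F
F --1--> D
D --2--> G

G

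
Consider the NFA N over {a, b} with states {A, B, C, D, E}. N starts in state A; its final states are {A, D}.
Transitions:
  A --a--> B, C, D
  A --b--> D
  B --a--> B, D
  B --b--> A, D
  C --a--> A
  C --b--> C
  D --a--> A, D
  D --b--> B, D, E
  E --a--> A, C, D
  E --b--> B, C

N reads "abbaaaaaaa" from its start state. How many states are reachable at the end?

4

Start: {A}
read a: {B, C, D}
read b: {A, B, C, D, E}
read b: {A, B, C, D, E}
read a: {A, B, C, D}
read a: {A, B, C, D}
read a: {A, B, C, D}
read a: {A, B, C, D}
read a: {A, B, C, D}
read a: {A, B, C, D}
read a: {A, B, C, D}
Final reachable set {A, B, C, D} has 4 states.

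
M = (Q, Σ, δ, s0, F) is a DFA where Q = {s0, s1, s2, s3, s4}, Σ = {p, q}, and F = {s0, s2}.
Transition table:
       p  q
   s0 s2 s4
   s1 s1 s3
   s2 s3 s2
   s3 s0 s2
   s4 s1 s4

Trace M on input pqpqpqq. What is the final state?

s2

s0 --p--> s2
s2 --q--> s2
s2 --p--> s3
s3 --q--> s2
s2 --p--> s3
s3 --q--> s2
s2 --q--> s2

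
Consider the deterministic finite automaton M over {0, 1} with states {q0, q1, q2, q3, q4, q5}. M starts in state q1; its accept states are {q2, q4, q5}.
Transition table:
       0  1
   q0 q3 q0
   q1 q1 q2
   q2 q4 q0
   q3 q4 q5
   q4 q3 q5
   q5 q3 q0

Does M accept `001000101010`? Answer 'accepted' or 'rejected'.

q1 --0--> q1
q1 --0--> q1
q1 --1--> q2
q2 --0--> q4
q4 --0--> q3
q3 --0--> q4
q4 --1--> q5
q5 --0--> q3
q3 --1--> q5
q5 --0--> q3
q3 --1--> q5
q5 --0--> q3
End in state q3, which is not an accepting state.

rejected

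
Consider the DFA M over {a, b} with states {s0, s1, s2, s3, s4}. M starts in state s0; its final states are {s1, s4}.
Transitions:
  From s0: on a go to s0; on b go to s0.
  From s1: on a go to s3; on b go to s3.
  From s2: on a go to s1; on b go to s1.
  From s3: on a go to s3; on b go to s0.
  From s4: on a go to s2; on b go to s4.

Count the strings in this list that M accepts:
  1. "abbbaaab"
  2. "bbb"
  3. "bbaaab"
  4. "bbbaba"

0

"abbbaaab": rejected
"bbb": rejected
"bbaaab": rejected
"bbbaba": rejected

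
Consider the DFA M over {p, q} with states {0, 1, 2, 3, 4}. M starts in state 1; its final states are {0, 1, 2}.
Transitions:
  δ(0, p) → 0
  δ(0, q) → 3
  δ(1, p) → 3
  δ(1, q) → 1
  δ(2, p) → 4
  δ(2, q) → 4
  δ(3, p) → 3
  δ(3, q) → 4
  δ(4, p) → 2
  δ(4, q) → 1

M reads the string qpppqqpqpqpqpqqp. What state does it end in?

3

1 --q--> 1
1 --p--> 3
3 --p--> 3
3 --p--> 3
3 --q--> 4
4 --q--> 1
1 --p--> 3
3 --q--> 4
4 --p--> 2
2 --q--> 4
4 --p--> 2
2 --q--> 4
4 --p--> 2
2 --q--> 4
4 --q--> 1
1 --p--> 3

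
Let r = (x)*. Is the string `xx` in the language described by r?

Split into 2 pieces x · x; each matches x.

yes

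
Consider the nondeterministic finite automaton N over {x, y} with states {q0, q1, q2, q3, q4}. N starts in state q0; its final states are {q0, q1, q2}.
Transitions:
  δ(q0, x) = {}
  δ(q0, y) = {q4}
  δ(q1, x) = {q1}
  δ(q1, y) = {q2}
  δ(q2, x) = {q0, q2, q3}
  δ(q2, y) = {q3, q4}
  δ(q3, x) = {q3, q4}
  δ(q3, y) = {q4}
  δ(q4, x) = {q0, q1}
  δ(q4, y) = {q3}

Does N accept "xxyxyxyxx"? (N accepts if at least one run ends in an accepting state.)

rejected

Start: {q0}
read x: {}
The reachable set is empty and stays empty for the remaining 8 symbols.
Reachable ∩ accepting = {} — empty.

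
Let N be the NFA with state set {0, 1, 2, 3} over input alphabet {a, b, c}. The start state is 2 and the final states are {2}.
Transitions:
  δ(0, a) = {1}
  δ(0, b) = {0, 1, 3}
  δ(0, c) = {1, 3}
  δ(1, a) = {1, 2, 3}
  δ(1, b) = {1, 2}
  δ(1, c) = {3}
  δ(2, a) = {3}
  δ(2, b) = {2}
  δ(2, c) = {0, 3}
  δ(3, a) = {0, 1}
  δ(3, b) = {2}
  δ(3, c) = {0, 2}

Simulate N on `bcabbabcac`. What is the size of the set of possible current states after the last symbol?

Start: {2}
read b: {2}
read c: {0, 3}
read a: {0, 1}
read b: {0, 1, 2, 3}
read b: {0, 1, 2, 3}
read a: {0, 1, 2, 3}
read b: {0, 1, 2, 3}
read c: {0, 1, 2, 3}
read a: {0, 1, 2, 3}
read c: {0, 1, 2, 3}
Final reachable set {0, 1, 2, 3} has 4 states.

4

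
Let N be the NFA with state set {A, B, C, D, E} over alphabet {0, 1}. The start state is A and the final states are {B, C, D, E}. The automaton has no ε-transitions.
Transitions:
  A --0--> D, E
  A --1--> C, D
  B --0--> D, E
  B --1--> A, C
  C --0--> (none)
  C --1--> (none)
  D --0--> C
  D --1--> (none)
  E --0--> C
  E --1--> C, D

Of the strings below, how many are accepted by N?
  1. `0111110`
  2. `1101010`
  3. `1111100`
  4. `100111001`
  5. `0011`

0

`0111110`: rejected
`1101010`: rejected
`1111100`: rejected
`100111001`: rejected
`0011`: rejected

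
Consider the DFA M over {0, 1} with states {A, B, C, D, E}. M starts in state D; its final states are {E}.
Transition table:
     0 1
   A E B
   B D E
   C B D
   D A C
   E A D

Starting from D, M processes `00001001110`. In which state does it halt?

A

D --0--> A
A --0--> E
E --0--> A
A --0--> E
E --1--> D
D --0--> A
A --0--> E
E --1--> D
D --1--> C
C --1--> D
D --0--> A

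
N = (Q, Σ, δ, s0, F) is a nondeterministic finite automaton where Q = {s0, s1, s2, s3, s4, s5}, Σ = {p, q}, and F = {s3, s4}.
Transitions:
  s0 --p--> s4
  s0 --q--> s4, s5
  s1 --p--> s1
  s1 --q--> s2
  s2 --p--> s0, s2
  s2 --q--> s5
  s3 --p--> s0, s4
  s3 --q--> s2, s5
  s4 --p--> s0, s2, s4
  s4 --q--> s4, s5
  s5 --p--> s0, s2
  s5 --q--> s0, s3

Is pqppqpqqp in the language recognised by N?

accepted

Start: {s0}
read p: {s4}
read q: {s4, s5}
read p: {s0, s2, s4}
read p: {s0, s2, s4}
read q: {s4, s5}
read p: {s0, s2, s4}
read q: {s4, s5}
read q: {s0, s3, s4, s5}
read p: {s0, s2, s4}
Reachable ∩ accepting = {s4} — nonempty.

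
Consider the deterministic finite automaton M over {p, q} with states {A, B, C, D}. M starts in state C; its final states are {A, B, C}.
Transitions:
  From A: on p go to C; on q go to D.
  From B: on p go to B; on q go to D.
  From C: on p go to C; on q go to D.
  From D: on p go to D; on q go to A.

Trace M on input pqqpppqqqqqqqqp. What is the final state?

C

C --p--> C
C --q--> D
D --q--> A
A --p--> C
C --p--> C
C --p--> C
C --q--> D
D --q--> A
A --q--> D
D --q--> A
A --q--> D
D --q--> A
A --q--> D
D --q--> A
A --p--> C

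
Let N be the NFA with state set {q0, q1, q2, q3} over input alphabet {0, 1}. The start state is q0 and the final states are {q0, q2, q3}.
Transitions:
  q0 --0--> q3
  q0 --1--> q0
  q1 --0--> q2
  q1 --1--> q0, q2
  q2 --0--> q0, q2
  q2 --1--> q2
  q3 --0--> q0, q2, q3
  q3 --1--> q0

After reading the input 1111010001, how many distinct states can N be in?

Start: {q0}
read 1: {q0}
read 1: {q0}
read 1: {q0}
read 1: {q0}
read 0: {q3}
read 1: {q0}
read 0: {q3}
read 0: {q0, q2, q3}
read 0: {q0, q2, q3}
read 1: {q0, q2}
Final reachable set {q0, q2} has 2 states.

2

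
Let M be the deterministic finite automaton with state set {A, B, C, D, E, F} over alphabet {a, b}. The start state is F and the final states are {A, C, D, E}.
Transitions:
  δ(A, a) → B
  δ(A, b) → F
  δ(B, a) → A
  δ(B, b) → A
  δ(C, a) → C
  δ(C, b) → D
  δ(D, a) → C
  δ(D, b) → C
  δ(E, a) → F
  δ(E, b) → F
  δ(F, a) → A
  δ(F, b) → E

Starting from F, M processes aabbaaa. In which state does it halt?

F --a--> A
A --a--> B
B --b--> A
A --b--> F
F --a--> A
A --a--> B
B --a--> A

A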